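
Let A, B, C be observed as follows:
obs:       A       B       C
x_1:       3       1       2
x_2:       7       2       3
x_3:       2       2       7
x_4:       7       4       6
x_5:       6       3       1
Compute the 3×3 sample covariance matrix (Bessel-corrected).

Step 1 — column means:
  mean(A) = (3 + 7 + 2 + 7 + 6) / 5 = 25/5 = 5
  mean(B) = (1 + 2 + 2 + 4 + 3) / 5 = 12/5 = 2.4
  mean(C) = (2 + 3 + 7 + 6 + 1) / 5 = 19/5 = 3.8

Step 2 — sample covariance S[i,j] = (1/(n-1)) · Σ_k (x_{k,i} - mean_i) · (x_{k,j} - mean_j), with n-1 = 4.
  S[A,A] = ((-2)·(-2) + (2)·(2) + (-3)·(-3) + (2)·(2) + (1)·(1)) / 4 = 22/4 = 5.5
  S[A,B] = ((-2)·(-1.4) + (2)·(-0.4) + (-3)·(-0.4) + (2)·(1.6) + (1)·(0.6)) / 4 = 7/4 = 1.75
  S[A,C] = ((-2)·(-1.8) + (2)·(-0.8) + (-3)·(3.2) + (2)·(2.2) + (1)·(-2.8)) / 4 = -6/4 = -1.5
  S[B,B] = ((-1.4)·(-1.4) + (-0.4)·(-0.4) + (-0.4)·(-0.4) + (1.6)·(1.6) + (0.6)·(0.6)) / 4 = 5.2/4 = 1.3
  S[B,C] = ((-1.4)·(-1.8) + (-0.4)·(-0.8) + (-0.4)·(3.2) + (1.6)·(2.2) + (0.6)·(-2.8)) / 4 = 3.4/4 = 0.85
  S[C,C] = ((-1.8)·(-1.8) + (-0.8)·(-0.8) + (3.2)·(3.2) + (2.2)·(2.2) + (-2.8)·(-2.8)) / 4 = 26.8/4 = 6.7

S is symmetric (S[j,i] = S[i,j]). Assembling:

S = [[5.5, 1.75, -1.5],
 [1.75, 1.3, 0.85],
 [-1.5, 0.85, 6.7]]


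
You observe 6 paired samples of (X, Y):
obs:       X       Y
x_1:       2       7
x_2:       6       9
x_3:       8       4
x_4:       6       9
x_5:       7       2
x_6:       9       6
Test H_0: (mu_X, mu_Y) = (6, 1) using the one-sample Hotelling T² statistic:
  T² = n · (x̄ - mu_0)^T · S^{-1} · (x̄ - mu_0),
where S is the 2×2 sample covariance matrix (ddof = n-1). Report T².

Step 1 — sample mean vector:
  mean(X) = (2 + 6 + 8 + 6 + 7 + 9) / 6 = 38/6 = 6.3333
  mean(Y) = (7 + 9 + 4 + 9 + 2 + 6) / 6 = 37/6 = 6.1667
  x̄ = (6.3333, 6.1667),  deviation x̄ - mu_0 = (6.3333, 6.1667) - (6, 1) = (0.3333, 5.1667).

Step 2 — sample covariance matrix, S[i,j] = (1/(n-1)) · Σ_k (x_{k,i} - mean_i) · (x_{k,j} - mean_j), divisor n-1 = 5:
  S[X,X] = ((-4.3333)·(-4.3333) + (-0.3333)·(-0.3333) + (1.6667)·(1.6667) + (-0.3333)·(-0.3333) + (0.6667)·(0.6667) + (2.6667)·(2.6667)) / 5 = 29.3333/5 = 5.8667
  S[X,Y] = ((-4.3333)·(0.8333) + (-0.3333)·(2.8333) + (1.6667)·(-2.1667) + (-0.3333)·(2.8333) + (0.6667)·(-4.1667) + (2.6667)·(-0.1667)) / 5 = -12.3333/5 = -2.4667
  S[Y,Y] = ((0.8333)·(0.8333) + (2.8333)·(2.8333) + (-2.1667)·(-2.1667) + (2.8333)·(2.8333) + (-4.1667)·(-4.1667) + (-0.1667)·(-0.1667)) / 5 = 38.8333/5 = 7.7667
  S = [[5.8667, -2.4667],
 [-2.4667, 7.7667]].

Step 3 — invert S. det(S) = 5.8667·7.7667 - (-2.4667)² = 39.48.
  S^{-1} = (1/det) · [[d, -b], [-b, a]] = [[0.1967, 0.0625],
 [0.0625, 0.1486]].

Step 4 — quadratic form (x̄ - mu_0)^T · S^{-1} · (x̄ - mu_0):
  S^{-1} · (x̄ - mu_0) = (0.3884, 0.7886),
  (x̄ - mu_0)^T · [...] = (0.3333)·(0.3884) + (5.1667)·(0.7886) = 4.2038.

Step 5 — scale by n: T² = 6 · 4.2038 = 25.2229.

T² ≈ 25.2229


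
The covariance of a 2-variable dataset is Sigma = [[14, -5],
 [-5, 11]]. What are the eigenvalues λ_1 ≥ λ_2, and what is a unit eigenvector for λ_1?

Step 1 — characteristic polynomial of 2×2 Sigma:
  det(Sigma - λI) = λ² - trace · λ + det = 0.
  trace = 14 + 11 = 25, det = 14·11 - (-5)² = 129.
Step 2 — discriminant:
  Δ = trace² - 4·det = 625 - 516 = 109.
Step 3 — eigenvalues:
  λ = (trace ± √Δ)/2 = (25 ± 10.4403)/2,
  λ_1 = 17.7202,  λ_2 = 7.2798.

Step 4 — unit eigenvector for λ_1: solve (Sigma - λ_1 I)v = 0. First row:
  (14 - 17.7202)·v_x + (-5)·v_y = 0, i.e. (-3.7202)·v_x + (-5)·v_y = 0,
  so v ∝ (b, λ_1 - a) = (-5, 3.7202); multiply by -1 so the first entry is positive: u = (5, -3.7202).
  ||u|| = √((5)² + (-3.7202)²) = √(38.8395) ≈ 6.2321,
  v_1 = u/||u|| ≈ (0.8023, -0.5969) (||v_1|| = 1).

λ_1 = 17.7202,  λ_2 = 7.2798;  v_1 ≈ (0.8023, -0.5969)


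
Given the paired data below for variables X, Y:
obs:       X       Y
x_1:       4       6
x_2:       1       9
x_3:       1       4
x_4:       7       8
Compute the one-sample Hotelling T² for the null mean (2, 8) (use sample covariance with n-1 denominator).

Step 1 — sample mean vector:
  mean(X) = (4 + 1 + 1 + 7) / 4 = 13/4 = 3.25
  mean(Y) = (6 + 9 + 4 + 8) / 4 = 27/4 = 6.75
  x̄ = (3.25, 6.75),  deviation x̄ - mu_0 = (3.25, 6.75) - (2, 8) = (1.25, -1.25).

Step 2 — sample covariance matrix, S[i,j] = (1/(n-1)) · Σ_k (x_{k,i} - mean_i) · (x_{k,j} - mean_j), divisor n-1 = 3:
  S[X,X] = ((0.75)·(0.75) + (-2.25)·(-2.25) + (-2.25)·(-2.25) + (3.75)·(3.75)) / 3 = 24.75/3 = 8.25
  S[X,Y] = ((0.75)·(-0.75) + (-2.25)·(2.25) + (-2.25)·(-2.75) + (3.75)·(1.25)) / 3 = 5.25/3 = 1.75
  S[Y,Y] = ((-0.75)·(-0.75) + (2.25)·(2.25) + (-2.75)·(-2.75) + (1.25)·(1.25)) / 3 = 14.75/3 = 4.9167
  S = [[8.25, 1.75],
 [1.75, 4.9167]].

Step 3 — invert S. det(S) = 8.25·4.9167 - (1.75)² = 37.5.
  S^{-1} = (1/det) · [[d, -b], [-b, a]] = [[0.1311, -0.0467],
 [-0.0467, 0.22]].

Step 4 — quadratic form (x̄ - mu_0)^T · S^{-1} · (x̄ - mu_0):
  S^{-1} · (x̄ - mu_0) = (0.2222, -0.3333),
  (x̄ - mu_0)^T · [...] = (1.25)·(0.2222) + (-1.25)·(-0.3333) = 0.6944.

Step 5 — scale by n: T² = 4 · 0.6944 = 2.7778.

T² ≈ 2.7778


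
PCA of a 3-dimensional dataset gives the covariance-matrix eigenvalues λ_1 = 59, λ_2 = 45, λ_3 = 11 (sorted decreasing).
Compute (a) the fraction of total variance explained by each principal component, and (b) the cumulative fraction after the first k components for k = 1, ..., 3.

Step 1 — total variance = trace(Sigma) = Σ λ_i = 59 + 45 + 11 = 115.

Step 2 — fraction explained by component i = λ_i / Σ λ:
  PC1: 59/115 = 0.513
  PC2: 45/115 = 0.3913
  PC3: 11/115 = 0.0957

Step 3 — cumulative fraction after k components = (λ_1 + ... + λ_k) / Σ λ:
  k = 1: 59/115 = 0.513
  k = 2: (59 + 45)/115 = 104/115 = 0.9043
  k = 3: (59 + 45 + 11)/115 = 115/115 = 1

Summary (fraction, with percent):

explained: PC1 0.513 (51.3%), PC2 0.3913 (39.13%), PC3 0.0957 (9.57%);  cumulative: 0.513, 0.9043, 1


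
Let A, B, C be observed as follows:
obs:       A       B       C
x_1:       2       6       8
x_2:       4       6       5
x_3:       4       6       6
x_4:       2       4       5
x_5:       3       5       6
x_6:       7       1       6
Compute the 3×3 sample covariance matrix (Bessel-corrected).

Step 1 — column means:
  mean(A) = (2 + 4 + 4 + 2 + 3 + 7) / 6 = 22/6 = 3.6667
  mean(B) = (6 + 6 + 6 + 4 + 5 + 1) / 6 = 28/6 = 4.6667
  mean(C) = (8 + 5 + 6 + 5 + 6 + 6) / 6 = 36/6 = 6

Step 2 — sample covariance S[i,j] = (1/(n-1)) · Σ_k (x_{k,i} - mean_i) · (x_{k,j} - mean_j), with n-1 = 5.
  S[A,A] = ((-1.6667)·(-1.6667) + (0.3333)·(0.3333) + (0.3333)·(0.3333) + (-1.6667)·(-1.6667) + (-0.6667)·(-0.6667) + (3.3333)·(3.3333)) / 5 = 17.3333/5 = 3.4667
  S[A,B] = ((-1.6667)·(1.3333) + (0.3333)·(1.3333) + (0.3333)·(1.3333) + (-1.6667)·(-0.6667) + (-0.6667)·(0.3333) + (3.3333)·(-3.6667)) / 5 = -12.6667/5 = -2.5333
  S[A,C] = ((-1.6667)·(2) + (0.3333)·(-1) + (0.3333)·(0) + (-1.6667)·(-1) + (-0.6667)·(0) + (3.3333)·(0)) / 5 = -2/5 = -0.4
  S[B,B] = ((1.3333)·(1.3333) + (1.3333)·(1.3333) + (1.3333)·(1.3333) + (-0.6667)·(-0.6667) + (0.3333)·(0.3333) + (-3.6667)·(-3.6667)) / 5 = 19.3333/5 = 3.8667
  S[B,C] = ((1.3333)·(2) + (1.3333)·(-1) + (1.3333)·(0) + (-0.6667)·(-1) + (0.3333)·(0) + (-3.6667)·(0)) / 5 = 2/5 = 0.4
  S[C,C] = ((2)·(2) + (-1)·(-1) + (0)·(0) + (-1)·(-1) + (0)·(0) + (0)·(0)) / 5 = 6/5 = 1.2

S is symmetric (S[j,i] = S[i,j]). Assembling:

S = [[3.4667, -2.5333, -0.4],
 [-2.5333, 3.8667, 0.4],
 [-0.4, 0.4, 1.2]]


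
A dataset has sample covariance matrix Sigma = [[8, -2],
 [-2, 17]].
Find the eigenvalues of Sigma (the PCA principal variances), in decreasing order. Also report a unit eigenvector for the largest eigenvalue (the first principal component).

Step 1 — characteristic polynomial of 2×2 Sigma:
  det(Sigma - λI) = λ² - trace · λ + det = 0.
  trace = 8 + 17 = 25, det = 8·17 - (-2)² = 132.
Step 2 — discriminant:
  Δ = trace² - 4·det = 625 - 528 = 97.
Step 3 — eigenvalues:
  λ = (trace ± √Δ)/2 = (25 ± 9.8489)/2,
  λ_1 = 17.4244,  λ_2 = 7.5756.

Step 4 — unit eigenvector for λ_1: solve (Sigma - λ_1 I)v = 0. First row:
  (8 - 17.4244)·v_x + (-2)·v_y = 0, i.e. (-9.4244)·v_x + (-2)·v_y = 0,
  so v ∝ (b, λ_1 - a) = (-2, 9.4244); multiply by -1 so the first entry is positive: u = (2, -9.4244).
  ||u|| = √((2)² + (-9.4244)²) = √(92.8199) ≈ 9.6343,
  v_1 = u/||u|| ≈ (0.2076, -0.9782) (||v_1|| = 1).

λ_1 = 17.4244,  λ_2 = 7.5756;  v_1 ≈ (0.2076, -0.9782)


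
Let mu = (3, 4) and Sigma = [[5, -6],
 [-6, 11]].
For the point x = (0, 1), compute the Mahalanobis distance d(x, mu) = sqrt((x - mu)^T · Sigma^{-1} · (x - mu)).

Step 1 — centre the observation: (x - mu) = (-3, -3).

Step 2 — invert Sigma. det(Sigma) = 5·11 - (-6)² = 19.
  Sigma^{-1} = (1/det) · [[d, -b], [-b, a]] = [[0.5789, 0.3158],
 [0.3158, 0.2632]].

Step 3 — form the quadratic (x - mu)^T · Sigma^{-1} · (x - mu):
  Sigma^{-1} · (x - mu) = (-2.6842, -1.7368).
  (x - mu)^T · [Sigma^{-1} · (x - mu)] = (-3)·(-2.6842) + (-3)·(-1.7368) = 13.2632.

Step 4 — take square root: d = √(13.2632) ≈ 3.6419.

d(x, mu) = √(13.2632) ≈ 3.6419


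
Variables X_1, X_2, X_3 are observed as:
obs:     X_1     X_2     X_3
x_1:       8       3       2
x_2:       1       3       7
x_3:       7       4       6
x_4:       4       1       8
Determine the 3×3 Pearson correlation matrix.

Step 1 — column means:
  mean(X_1) = (8 + 1 + 7 + 4) / 4 = 20/4 = 5
  mean(X_2) = (3 + 3 + 4 + 1) / 4 = 11/4 = 2.75
  mean(X_3) = (2 + 7 + 6 + 8) / 4 = 23/4 = 5.75

Step 2 — sample variances and covariances s[i,j] = (1/(n-1)) · Σ_k (x_{k,i} - mean_i) · (x_{k,j} - mean_j), with n-1 = 3:
  s[X_1,X_1] = ((3)·(3) + (-4)·(-4) + (2)·(2) + (-1)·(-1)) / 3 = 30/3 = 10
  s[X_1,X_2] = ((3)·(0.25) + (-4)·(0.25) + (2)·(1.25) + (-1)·(-1.75)) / 3 = 4/3 = 1.3333
  s[X_1,X_3] = ((3)·(-3.75) + (-4)·(1.25) + (2)·(0.25) + (-1)·(2.25)) / 3 = -18/3 = -6
  s[X_2,X_2] = ((0.25)·(0.25) + (0.25)·(0.25) + (1.25)·(1.25) + (-1.75)·(-1.75)) / 3 = 4.75/3 = 1.5833
  s[X_2,X_3] = ((0.25)·(-3.75) + (0.25)·(1.25) + (1.25)·(0.25) + (-1.75)·(2.25)) / 3 = -4.25/3 = -1.4167
  s[X_3,X_3] = ((-3.75)·(-3.75) + (1.25)·(1.25) + (0.25)·(0.25) + (2.25)·(2.25)) / 3 = 20.75/3 = 6.9167
  Sample standard deviations s_i = √(s[i,i]):
  s(X_1) = √(10) = 3.1623
  s(X_2) = √(1.5833) = 1.2583
  s(X_3) = √(6.9167) = 2.63

Step 3 — r_{ij} = s_{ij} / (s_i · s_j):
  r[X_1,X_1] = 1 (diagonal).
  r[X_1,X_2] = 1.3333 / (3.1623 · 1.2583) = 1.3333 / 3.9791 = 0.3351
  r[X_1,X_3] = -6 / (3.1623 · 2.63) = -6 / 8.3166 = -0.7214
  r[X_2,X_2] = 1 (diagonal).
  r[X_2,X_3] = -1.4167 / (1.2583 · 2.63) = -1.4167 / 3.3093 = -0.4281
  r[X_3,X_3] = 1 (diagonal).

R is symmetric with unit diagonal. Assembling:

R = [[1, 0.3351, -0.7214],
 [0.3351, 1, -0.4281],
 [-0.7214, -0.4281, 1]]


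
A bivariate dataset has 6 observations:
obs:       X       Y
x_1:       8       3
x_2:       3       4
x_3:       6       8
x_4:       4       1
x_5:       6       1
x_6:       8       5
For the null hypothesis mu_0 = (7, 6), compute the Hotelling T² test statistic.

Step 1 — sample mean vector:
  mean(X) = (8 + 3 + 6 + 4 + 6 + 8) / 6 = 35/6 = 5.8333
  mean(Y) = (3 + 4 + 8 + 1 + 1 + 5) / 6 = 22/6 = 3.6667
  x̄ = (5.8333, 3.6667),  deviation x̄ - mu_0 = (5.8333, 3.6667) - (7, 6) = (-1.1667, -2.3333).

Step 2 — sample covariance matrix, S[i,j] = (1/(n-1)) · Σ_k (x_{k,i} - mean_i) · (x_{k,j} - mean_j), divisor n-1 = 5:
  S[X,X] = ((2.1667)·(2.1667) + (-2.8333)·(-2.8333) + (0.1667)·(0.1667) + (-1.8333)·(-1.8333) + (0.1667)·(0.1667) + (2.1667)·(2.1667)) / 5 = 20.8333/5 = 4.1667
  S[X,Y] = ((2.1667)·(-0.6667) + (-2.8333)·(0.3333) + (0.1667)·(4.3333) + (-1.8333)·(-2.6667) + (0.1667)·(-2.6667) + (2.1667)·(1.3333)) / 5 = 5.6667/5 = 1.1333
  S[Y,Y] = ((-0.6667)·(-0.6667) + (0.3333)·(0.3333) + (4.3333)·(4.3333) + (-2.6667)·(-2.6667) + (-2.6667)·(-2.6667) + (1.3333)·(1.3333)) / 5 = 35.3333/5 = 7.0667
  S = [[4.1667, 1.1333],
 [1.1333, 7.0667]].

Step 3 — invert S. det(S) = 4.1667·7.0667 - (1.1333)² = 28.16.
  S^{-1} = (1/det) · [[d, -b], [-b, a]] = [[0.2509, -0.0402],
 [-0.0402, 0.148]].

Step 4 — quadratic form (x̄ - mu_0)^T · S^{-1} · (x̄ - mu_0):
  S^{-1} · (x̄ - mu_0) = (-0.1989, -0.2983),
  (x̄ - mu_0)^T · [...] = (-1.1667)·(-0.1989) + (-2.3333)·(-0.2983) = 0.928.

Step 5 — scale by n: T² = 6 · 0.928 = 5.5682.

T² ≈ 5.5682


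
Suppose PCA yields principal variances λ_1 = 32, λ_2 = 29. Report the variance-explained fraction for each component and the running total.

Step 1 — total variance = trace(Sigma) = Σ λ_i = 32 + 29 = 61.

Step 2 — fraction explained by component i = λ_i / Σ λ:
  PC1: 32/61 = 0.5246
  PC2: 29/61 = 0.4754

Step 3 — cumulative fraction after k components = (λ_1 + ... + λ_k) / Σ λ:
  k = 1: 32/61 = 0.5246
  k = 2: (32 + 29)/61 = 61/61 = 1

Summary (fraction, with percent):

explained: PC1 0.5246 (52.46%), PC2 0.4754 (47.54%);  cumulative: 0.5246, 1


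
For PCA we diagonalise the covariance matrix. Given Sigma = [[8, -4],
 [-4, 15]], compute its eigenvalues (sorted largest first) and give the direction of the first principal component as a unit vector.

Step 1 — characteristic polynomial of 2×2 Sigma:
  det(Sigma - λI) = λ² - trace · λ + det = 0.
  trace = 8 + 15 = 23, det = 8·15 - (-4)² = 104.
Step 2 — discriminant:
  Δ = trace² - 4·det = 529 - 416 = 113.
Step 3 — eigenvalues:
  λ = (trace ± √Δ)/2 = (23 ± 10.6301)/2,
  λ_1 = 16.8151,  λ_2 = 6.1849.

Step 4 — unit eigenvector for λ_1: solve (Sigma - λ_1 I)v = 0. First row:
  (8 - 16.8151)·v_x + (-4)·v_y = 0, i.e. (-8.8151)·v_x + (-4)·v_y = 0,
  so v ∝ (b, λ_1 - a) = (-4, 8.8151); multiply by -1 so the first entry is positive: u = (4, -8.8151).
  ||u|| = √((4)² + (-8.8151)²) = √(93.7055) ≈ 9.6802,
  v_1 = u/||u|| ≈ (0.4132, -0.9106) (||v_1|| = 1).

λ_1 = 16.8151,  λ_2 = 6.1849;  v_1 ≈ (0.4132, -0.9106)


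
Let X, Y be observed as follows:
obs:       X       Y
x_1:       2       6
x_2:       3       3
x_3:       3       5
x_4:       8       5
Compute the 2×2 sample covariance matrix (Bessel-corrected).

Step 1 — column means:
  mean(X) = (2 + 3 + 3 + 8) / 4 = 16/4 = 4
  mean(Y) = (6 + 3 + 5 + 5) / 4 = 19/4 = 4.75

Step 2 — sample covariance S[i,j] = (1/(n-1)) · Σ_k (x_{k,i} - mean_i) · (x_{k,j} - mean_j), with n-1 = 3.
  S[X,X] = ((-2)·(-2) + (-1)·(-1) + (-1)·(-1) + (4)·(4)) / 3 = 22/3 = 7.3333
  S[X,Y] = ((-2)·(1.25) + (-1)·(-1.75) + (-1)·(0.25) + (4)·(0.25)) / 3 = 0/3 = 0
  S[Y,Y] = ((1.25)·(1.25) + (-1.75)·(-1.75) + (0.25)·(0.25) + (0.25)·(0.25)) / 3 = 4.75/3 = 1.5833

S is symmetric (S[j,i] = S[i,j]). Assembling:

S = [[7.3333, 0],
 [0, 1.5833]]


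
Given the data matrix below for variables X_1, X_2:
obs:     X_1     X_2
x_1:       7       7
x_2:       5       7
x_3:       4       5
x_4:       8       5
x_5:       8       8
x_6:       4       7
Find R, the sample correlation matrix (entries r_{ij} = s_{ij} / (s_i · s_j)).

Step 1 — column means:
  mean(X_1) = (7 + 5 + 4 + 8 + 8 + 4) / 6 = 36/6 = 6
  mean(X_2) = (7 + 7 + 5 + 5 + 8 + 7) / 6 = 39/6 = 6.5

Step 2 — sample variances and covariances s[i,j] = (1/(n-1)) · Σ_k (x_{k,i} - mean_i) · (x_{k,j} - mean_j), with n-1 = 5:
  s[X_1,X_1] = ((1)·(1) + (-1)·(-1) + (-2)·(-2) + (2)·(2) + (2)·(2) + (-2)·(-2)) / 5 = 18/5 = 3.6
  s[X_1,X_2] = ((1)·(0.5) + (-1)·(0.5) + (-2)·(-1.5) + (2)·(-1.5) + (2)·(1.5) + (-2)·(0.5)) / 5 = 2/5 = 0.4
  s[X_2,X_2] = ((0.5)·(0.5) + (0.5)·(0.5) + (-1.5)·(-1.5) + (-1.5)·(-1.5) + (1.5)·(1.5) + (0.5)·(0.5)) / 5 = 7.5/5 = 1.5
  Sample standard deviations s_i = √(s[i,i]):
  s(X_1) = √(3.6) = 1.8974
  s(X_2) = √(1.5) = 1.2247

Step 3 — r_{ij} = s_{ij} / (s_i · s_j):
  r[X_1,X_1] = 1 (diagonal).
  r[X_1,X_2] = 0.4 / (1.8974 · 1.2247) = 0.4 / 2.3238 = 0.1721
  r[X_2,X_2] = 1 (diagonal).

R is symmetric with unit diagonal. Assembling:

R = [[1, 0.1721],
 [0.1721, 1]]


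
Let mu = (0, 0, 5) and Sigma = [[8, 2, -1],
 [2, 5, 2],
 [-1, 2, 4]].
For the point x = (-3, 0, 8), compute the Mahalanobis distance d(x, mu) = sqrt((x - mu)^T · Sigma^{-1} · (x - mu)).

Step 1 — centre the observation: (x - mu) = (-3, 0, 3).

Step 2 — invert Sigma (cofactor / det for 3×3, or solve directly):
  Sigma^{-1} = [[0.1616, -0.101, 0.0909],
 [-0.101, 0.3131, -0.1818],
 [0.0909, -0.1818, 0.3636]].

Step 3 — form the quadratic (x - mu)^T · Sigma^{-1} · (x - mu):
  Sigma^{-1} · (x - mu) = (-0.2121, -0.2424, 0.8182).
  (x - mu)^T · [Sigma^{-1} · (x - mu)] = (-3)·(-0.2121) + (0)·(-0.2424) + (3)·(0.8182) = 3.0909.

Step 4 — take square root: d = √(3.0909) ≈ 1.7581.

d(x, mu) = √(3.0909) ≈ 1.7581


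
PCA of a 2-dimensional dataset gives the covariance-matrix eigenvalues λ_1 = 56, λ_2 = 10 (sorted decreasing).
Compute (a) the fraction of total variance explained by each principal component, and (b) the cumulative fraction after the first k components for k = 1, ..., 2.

Step 1 — total variance = trace(Sigma) = Σ λ_i = 56 + 10 = 66.

Step 2 — fraction explained by component i = λ_i / Σ λ:
  PC1: 56/66 = 0.8485
  PC2: 10/66 = 0.1515

Step 3 — cumulative fraction after k components = (λ_1 + ... + λ_k) / Σ λ:
  k = 1: 56/66 = 0.8485
  k = 2: (56 + 10)/66 = 66/66 = 1

Summary (fraction, with percent):

explained: PC1 0.8485 (84.85%), PC2 0.1515 (15.15%);  cumulative: 0.8485, 1


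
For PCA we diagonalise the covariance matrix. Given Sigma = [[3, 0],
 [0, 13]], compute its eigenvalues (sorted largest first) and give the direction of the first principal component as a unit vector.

Step 1 — characteristic polynomial of 2×2 Sigma:
  det(Sigma - λI) = λ² - trace · λ + det = 0.
  trace = 3 + 13 = 16, det = 3·13 - (0)² = 39.
Step 2 — discriminant:
  Δ = trace² - 4·det = 256 - 156 = 100.
Step 3 — eigenvalues:
  λ = (trace ± √Δ)/2 = (16 ± 10)/2,
  λ_1 = 13,  λ_2 = 3.

Step 4 — unit eigenvector for λ_1: Sigma is diagonal, so its eigenvectors are the coordinate axes. λ_1 = 13 is the diagonal entry on the second coordinate axis, hence
  v_1 = (0, 1) (||v_1|| = 1).

λ_1 = 13,  λ_2 = 3;  v_1 ≈ (0, 1)


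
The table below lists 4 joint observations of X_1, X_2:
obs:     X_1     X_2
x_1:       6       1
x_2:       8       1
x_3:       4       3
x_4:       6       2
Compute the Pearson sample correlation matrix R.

Step 1 — column means:
  mean(X_1) = (6 + 8 + 4 + 6) / 4 = 24/4 = 6
  mean(X_2) = (1 + 1 + 3 + 2) / 4 = 7/4 = 1.75

Step 2 — sample variances and covariances s[i,j] = (1/(n-1)) · Σ_k (x_{k,i} - mean_i) · (x_{k,j} - mean_j), with n-1 = 3:
  s[X_1,X_1] = ((0)·(0) + (2)·(2) + (-2)·(-2) + (0)·(0)) / 3 = 8/3 = 2.6667
  s[X_1,X_2] = ((0)·(-0.75) + (2)·(-0.75) + (-2)·(1.25) + (0)·(0.25)) / 3 = -4/3 = -1.3333
  s[X_2,X_2] = ((-0.75)·(-0.75) + (-0.75)·(-0.75) + (1.25)·(1.25) + (0.25)·(0.25)) / 3 = 2.75/3 = 0.9167
  Sample standard deviations s_i = √(s[i,i]):
  s(X_1) = √(2.6667) = 1.633
  s(X_2) = √(0.9167) = 0.9574

Step 3 — r_{ij} = s_{ij} / (s_i · s_j):
  r[X_1,X_1] = 1 (diagonal).
  r[X_1,X_2] = -1.3333 / (1.633 · 0.9574) = -1.3333 / 1.5635 = -0.8528
  r[X_2,X_2] = 1 (diagonal).

R is symmetric with unit diagonal. Assembling:

R = [[1, -0.8528],
 [-0.8528, 1]]


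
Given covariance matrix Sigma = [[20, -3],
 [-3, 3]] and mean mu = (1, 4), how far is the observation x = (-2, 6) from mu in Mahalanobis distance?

Step 1 — centre the observation: (x - mu) = (-3, 2).

Step 2 — invert Sigma. det(Sigma) = 20·3 - (-3)² = 51.
  Sigma^{-1} = (1/det) · [[d, -b], [-b, a]] = [[0.0588, 0.0588],
 [0.0588, 0.3922]].

Step 3 — form the quadratic (x - mu)^T · Sigma^{-1} · (x - mu):
  Sigma^{-1} · (x - mu) = (-0.0588, 0.6078).
  (x - mu)^T · [Sigma^{-1} · (x - mu)] = (-3)·(-0.0588) + (2)·(0.6078) = 1.3922.

Step 4 — take square root: d = √(1.3922) ≈ 1.1799.

d(x, mu) = √(1.3922) ≈ 1.1799


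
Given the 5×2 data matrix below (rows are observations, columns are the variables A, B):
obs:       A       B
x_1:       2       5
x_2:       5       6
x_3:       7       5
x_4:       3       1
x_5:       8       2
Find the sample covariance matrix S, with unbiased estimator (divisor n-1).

Step 1 — column means:
  mean(A) = (2 + 5 + 7 + 3 + 8) / 5 = 25/5 = 5
  mean(B) = (5 + 6 + 5 + 1 + 2) / 5 = 19/5 = 3.8

Step 2 — sample covariance S[i,j] = (1/(n-1)) · Σ_k (x_{k,i} - mean_i) · (x_{k,j} - mean_j), with n-1 = 4.
  S[A,A] = ((-3)·(-3) + (0)·(0) + (2)·(2) + (-2)·(-2) + (3)·(3)) / 4 = 26/4 = 6.5
  S[A,B] = ((-3)·(1.2) + (0)·(2.2) + (2)·(1.2) + (-2)·(-2.8) + (3)·(-1.8)) / 4 = -1/4 = -0.25
  S[B,B] = ((1.2)·(1.2) + (2.2)·(2.2) + (1.2)·(1.2) + (-2.8)·(-2.8) + (-1.8)·(-1.8)) / 4 = 18.8/4 = 4.7

S is symmetric (S[j,i] = S[i,j]). Assembling:

S = [[6.5, -0.25],
 [-0.25, 4.7]]


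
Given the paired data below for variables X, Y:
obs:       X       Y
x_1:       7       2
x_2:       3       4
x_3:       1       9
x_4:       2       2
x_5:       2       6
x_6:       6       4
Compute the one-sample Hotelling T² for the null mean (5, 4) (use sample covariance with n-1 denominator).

Step 1 — sample mean vector:
  mean(X) = (7 + 3 + 1 + 2 + 2 + 6) / 6 = 21/6 = 3.5
  mean(Y) = (2 + 4 + 9 + 2 + 6 + 4) / 6 = 27/6 = 4.5
  x̄ = (3.5, 4.5),  deviation x̄ - mu_0 = (3.5, 4.5) - (5, 4) = (-1.5, 0.5).

Step 2 — sample covariance matrix, S[i,j] = (1/(n-1)) · Σ_k (x_{k,i} - mean_i) · (x_{k,j} - mean_j), divisor n-1 = 5:
  S[X,X] = ((3.5)·(3.5) + (-0.5)·(-0.5) + (-2.5)·(-2.5) + (-1.5)·(-1.5) + (-1.5)·(-1.5) + (2.5)·(2.5)) / 5 = 29.5/5 = 5.9
  S[X,Y] = ((3.5)·(-2.5) + (-0.5)·(-0.5) + (-2.5)·(4.5) + (-1.5)·(-2.5) + (-1.5)·(1.5) + (2.5)·(-0.5)) / 5 = -19.5/5 = -3.9
  S[Y,Y] = ((-2.5)·(-2.5) + (-0.5)·(-0.5) + (4.5)·(4.5) + (-2.5)·(-2.5) + (1.5)·(1.5) + (-0.5)·(-0.5)) / 5 = 35.5/5 = 7.1
  S = [[5.9, -3.9],
 [-3.9, 7.1]].

Step 3 — invert S. det(S) = 5.9·7.1 - (-3.9)² = 26.68.
  S^{-1} = (1/det) · [[d, -b], [-b, a]] = [[0.2661, 0.1462],
 [0.1462, 0.2211]].

Step 4 — quadratic form (x̄ - mu_0)^T · S^{-1} · (x̄ - mu_0):
  S^{-1} · (x̄ - mu_0) = (-0.3261, -0.1087),
  (x̄ - mu_0)^T · [...] = (-1.5)·(-0.3261) + (0.5)·(-0.1087) = 0.4348.

Step 5 — scale by n: T² = 6 · 0.4348 = 2.6087.

T² ≈ 2.6087


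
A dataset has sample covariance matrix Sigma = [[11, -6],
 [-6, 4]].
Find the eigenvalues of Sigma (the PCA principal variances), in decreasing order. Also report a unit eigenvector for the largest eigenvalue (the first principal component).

Step 1 — characteristic polynomial of 2×2 Sigma:
  det(Sigma - λI) = λ² - trace · λ + det = 0.
  trace = 11 + 4 = 15, det = 11·4 - (-6)² = 8.
Step 2 — discriminant:
  Δ = trace² - 4·det = 225 - 32 = 193.
Step 3 — eigenvalues:
  λ = (trace ± √Δ)/2 = (15 ± 13.8924)/2,
  λ_1 = 14.4462,  λ_2 = 0.5538.

Step 4 — unit eigenvector for λ_1: solve (Sigma - λ_1 I)v = 0. First row:
  (11 - 14.4462)·v_x + (-6)·v_y = 0, i.e. (-3.4462)·v_x + (-6)·v_y = 0,
  so v ∝ (b, λ_1 - a) = (-6, 3.4462); multiply by -1 so the first entry is positive: u = (6, -3.4462).
  ||u|| = √((6)² + (-3.4462)²) = √(47.8764) ≈ 6.9193,
  v_1 = u/||u|| ≈ (0.8671, -0.4981) (||v_1|| = 1).

λ_1 = 14.4462,  λ_2 = 0.5538;  v_1 ≈ (0.8671, -0.4981)


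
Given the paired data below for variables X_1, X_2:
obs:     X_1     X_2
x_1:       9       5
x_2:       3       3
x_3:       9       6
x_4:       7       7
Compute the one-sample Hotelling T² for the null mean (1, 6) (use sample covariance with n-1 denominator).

Step 1 — sample mean vector:
  mean(X_1) = (9 + 3 + 9 + 7) / 4 = 28/4 = 7
  mean(X_2) = (5 + 3 + 6 + 7) / 4 = 21/4 = 5.25
  x̄ = (7, 5.25),  deviation x̄ - mu_0 = (7, 5.25) - (1, 6) = (6, -0.75).

Step 2 — sample covariance matrix, S[i,j] = (1/(n-1)) · Σ_k (x_{k,i} - mean_i) · (x_{k,j} - mean_j), divisor n-1 = 3:
  S[X_1,X_1] = ((2)·(2) + (-4)·(-4) + (2)·(2) + (0)·(0)) / 3 = 24/3 = 8
  S[X_1,X_2] = ((2)·(-0.25) + (-4)·(-2.25) + (2)·(0.75) + (0)·(1.75)) / 3 = 10/3 = 3.3333
  S[X_2,X_2] = ((-0.25)·(-0.25) + (-2.25)·(-2.25) + (0.75)·(0.75) + (1.75)·(1.75)) / 3 = 8.75/3 = 2.9167
  S = [[8, 3.3333],
 [3.3333, 2.9167]].

Step 3 — invert S. det(S) = 8·2.9167 - (3.3333)² = 12.2222.
  S^{-1} = (1/det) · [[d, -b], [-b, a]] = [[0.2386, -0.2727],
 [-0.2727, 0.6545]].

Step 4 — quadratic form (x̄ - mu_0)^T · S^{-1} · (x̄ - mu_0):
  S^{-1} · (x̄ - mu_0) = (1.6364, -2.1273),
  (x̄ - mu_0)^T · [...] = (6)·(1.6364) + (-0.75)·(-2.1273) = 11.4136.

Step 5 — scale by n: T² = 4 · 11.4136 = 45.6545.

T² ≈ 45.6545


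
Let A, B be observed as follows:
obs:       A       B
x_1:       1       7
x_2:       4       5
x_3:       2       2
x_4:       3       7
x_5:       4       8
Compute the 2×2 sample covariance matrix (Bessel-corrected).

Step 1 — column means:
  mean(A) = (1 + 4 + 2 + 3 + 4) / 5 = 14/5 = 2.8
  mean(B) = (7 + 5 + 2 + 7 + 8) / 5 = 29/5 = 5.8

Step 2 — sample covariance S[i,j] = (1/(n-1)) · Σ_k (x_{k,i} - mean_i) · (x_{k,j} - mean_j), with n-1 = 4.
  S[A,A] = ((-1.8)·(-1.8) + (1.2)·(1.2) + (-0.8)·(-0.8) + (0.2)·(0.2) + (1.2)·(1.2)) / 4 = 6.8/4 = 1.7
  S[A,B] = ((-1.8)·(1.2) + (1.2)·(-0.8) + (-0.8)·(-3.8) + (0.2)·(1.2) + (1.2)·(2.2)) / 4 = 2.8/4 = 0.7
  S[B,B] = ((1.2)·(1.2) + (-0.8)·(-0.8) + (-3.8)·(-3.8) + (1.2)·(1.2) + (2.2)·(2.2)) / 4 = 22.8/4 = 5.7

S is symmetric (S[j,i] = S[i,j]). Assembling:

S = [[1.7, 0.7],
 [0.7, 5.7]]


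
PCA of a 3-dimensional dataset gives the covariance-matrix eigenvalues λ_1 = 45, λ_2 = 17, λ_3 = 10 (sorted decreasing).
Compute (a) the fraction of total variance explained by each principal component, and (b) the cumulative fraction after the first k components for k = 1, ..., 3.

Step 1 — total variance = trace(Sigma) = Σ λ_i = 45 + 17 + 10 = 72.

Step 2 — fraction explained by component i = λ_i / Σ λ:
  PC1: 45/72 = 0.625
  PC2: 17/72 = 0.2361
  PC3: 10/72 = 0.1389

Step 3 — cumulative fraction after k components = (λ_1 + ... + λ_k) / Σ λ:
  k = 1: 45/72 = 0.625
  k = 2: (45 + 17)/72 = 62/72 = 0.8611
  k = 3: (45 + 17 + 10)/72 = 72/72 = 1

Summary (fraction, with percent):

explained: PC1 0.625 (62.5%), PC2 0.2361 (23.61%), PC3 0.1389 (13.89%);  cumulative: 0.625, 0.8611, 1


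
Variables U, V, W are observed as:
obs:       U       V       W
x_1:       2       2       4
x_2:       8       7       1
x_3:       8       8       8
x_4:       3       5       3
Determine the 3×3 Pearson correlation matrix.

Step 1 — column means:
  mean(U) = (2 + 8 + 8 + 3) / 4 = 21/4 = 5.25
  mean(V) = (2 + 7 + 8 + 5) / 4 = 22/4 = 5.5
  mean(W) = (4 + 1 + 8 + 3) / 4 = 16/4 = 4

Step 2 — sample variances and covariances s[i,j] = (1/(n-1)) · Σ_k (x_{k,i} - mean_i) · (x_{k,j} - mean_j), with n-1 = 3:
  s[U,U] = ((-3.25)·(-3.25) + (2.75)·(2.75) + (2.75)·(2.75) + (-2.25)·(-2.25)) / 3 = 30.75/3 = 10.25
  s[U,V] = ((-3.25)·(-3.5) + (2.75)·(1.5) + (2.75)·(2.5) + (-2.25)·(-0.5)) / 3 = 23.5/3 = 7.8333
  s[U,W] = ((-3.25)·(0) + (2.75)·(-3) + (2.75)·(4) + (-2.25)·(-1)) / 3 = 5/3 = 1.6667
  s[V,V] = ((-3.5)·(-3.5) + (1.5)·(1.5) + (2.5)·(2.5) + (-0.5)·(-0.5)) / 3 = 21/3 = 7
  s[V,W] = ((-3.5)·(0) + (1.5)·(-3) + (2.5)·(4) + (-0.5)·(-1)) / 3 = 6/3 = 2
  s[W,W] = ((0)·(0) + (-3)·(-3) + (4)·(4) + (-1)·(-1)) / 3 = 26/3 = 8.6667
  Sample standard deviations s_i = √(s[i,i]):
  s(U) = √(10.25) = 3.2016
  s(V) = √(7) = 2.6458
  s(W) = √(8.6667) = 2.9439

Step 3 — r_{ij} = s_{ij} / (s_i · s_j):
  r[U,U] = 1 (diagonal).
  r[U,V] = 7.8333 / (3.2016 · 2.6458) = 7.8333 / 8.4705 = 0.9248
  r[U,W] = 1.6667 / (3.2016 · 2.9439) = 1.6667 / 9.4251 = 0.1768
  r[V,V] = 1 (diagonal).
  r[V,W] = 2 / (2.6458 · 2.9439) = 2 / 7.7889 = 0.2568
  r[W,W] = 1 (diagonal).

R is symmetric with unit diagonal. Assembling:

R = [[1, 0.9248, 0.1768],
 [0.9248, 1, 0.2568],
 [0.1768, 0.2568, 1]]


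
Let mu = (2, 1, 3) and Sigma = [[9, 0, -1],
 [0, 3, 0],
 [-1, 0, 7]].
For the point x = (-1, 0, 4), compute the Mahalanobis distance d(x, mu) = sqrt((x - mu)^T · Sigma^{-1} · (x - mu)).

Step 1 — centre the observation: (x - mu) = (-3, -1, 1).

Step 2 — invert Sigma (cofactor / det for 3×3, or solve directly):
  Sigma^{-1} = [[0.1129, 0, 0.0161],
 [0, 0.3333, 0],
 [0.0161, 0, 0.1452]].

Step 3 — form the quadratic (x - mu)^T · Sigma^{-1} · (x - mu):
  Sigma^{-1} · (x - mu) = (-0.3226, -0.3333, 0.0968).
  (x - mu)^T · [Sigma^{-1} · (x - mu)] = (-3)·(-0.3226) + (-1)·(-0.3333) + (1)·(0.0968) = 1.3978.

Step 4 — take square root: d = √(1.3978) ≈ 1.1823.

d(x, mu) = √(1.3978) ≈ 1.1823


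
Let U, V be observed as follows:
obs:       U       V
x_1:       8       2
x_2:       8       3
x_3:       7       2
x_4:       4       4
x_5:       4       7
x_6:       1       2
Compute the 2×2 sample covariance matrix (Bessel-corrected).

Step 1 — column means:
  mean(U) = (8 + 8 + 7 + 4 + 4 + 1) / 6 = 32/6 = 5.3333
  mean(V) = (2 + 3 + 2 + 4 + 7 + 2) / 6 = 20/6 = 3.3333

Step 2 — sample covariance S[i,j] = (1/(n-1)) · Σ_k (x_{k,i} - mean_i) · (x_{k,j} - mean_j), with n-1 = 5.
  S[U,U] = ((2.6667)·(2.6667) + (2.6667)·(2.6667) + (1.6667)·(1.6667) + (-1.3333)·(-1.3333) + (-1.3333)·(-1.3333) + (-4.3333)·(-4.3333)) / 5 = 39.3333/5 = 7.8667
  S[U,V] = ((2.6667)·(-1.3333) + (2.6667)·(-0.3333) + (1.6667)·(-1.3333) + (-1.3333)·(0.6667) + (-1.3333)·(3.6667) + (-4.3333)·(-1.3333)) / 5 = -6.6667/5 = -1.3333
  S[V,V] = ((-1.3333)·(-1.3333) + (-0.3333)·(-0.3333) + (-1.3333)·(-1.3333) + (0.6667)·(0.6667) + (3.6667)·(3.6667) + (-1.3333)·(-1.3333)) / 5 = 19.3333/5 = 3.8667

S is symmetric (S[j,i] = S[i,j]). Assembling:

S = [[7.8667, -1.3333],
 [-1.3333, 3.8667]]


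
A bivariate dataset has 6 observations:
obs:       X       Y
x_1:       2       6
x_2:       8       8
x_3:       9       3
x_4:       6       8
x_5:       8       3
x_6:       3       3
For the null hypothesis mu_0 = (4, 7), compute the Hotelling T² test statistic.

Step 1 — sample mean vector:
  mean(X) = (2 + 8 + 9 + 6 + 8 + 3) / 6 = 36/6 = 6
  mean(Y) = (6 + 8 + 3 + 8 + 3 + 3) / 6 = 31/6 = 5.1667
  x̄ = (6, 5.1667),  deviation x̄ - mu_0 = (6, 5.1667) - (4, 7) = (2, -1.8333).

Step 2 — sample covariance matrix, S[i,j] = (1/(n-1)) · Σ_k (x_{k,i} - mean_i) · (x_{k,j} - mean_j), divisor n-1 = 5:
  S[X,X] = ((-4)·(-4) + (2)·(2) + (3)·(3) + (0)·(0) + (2)·(2) + (-3)·(-3)) / 5 = 42/5 = 8.4
  S[X,Y] = ((-4)·(0.8333) + (2)·(2.8333) + (3)·(-2.1667) + (0)·(2.8333) + (2)·(-2.1667) + (-3)·(-2.1667)) / 5 = -2/5 = -0.4
  S[Y,Y] = ((0.8333)·(0.8333) + (2.8333)·(2.8333) + (-2.1667)·(-2.1667) + (2.8333)·(2.8333) + (-2.1667)·(-2.1667) + (-2.1667)·(-2.1667)) / 5 = 30.8333/5 = 6.1667
  S = [[8.4, -0.4],
 [-0.4, 6.1667]].

Step 3 — invert S. det(S) = 8.4·6.1667 - (-0.4)² = 51.64.
  S^{-1} = (1/det) · [[d, -b], [-b, a]] = [[0.1194, 0.0077],
 [0.0077, 0.1627]].

Step 4 — quadratic form (x̄ - mu_0)^T · S^{-1} · (x̄ - mu_0):
  S^{-1} · (x̄ - mu_0) = (0.2246, -0.2827),
  (x̄ - mu_0)^T · [...] = (2)·(0.2246) + (-1.8333)·(-0.2827) = 0.9676.

Step 5 — scale by n: T² = 6 · 0.9676 = 5.8056.

T² ≈ 5.8056


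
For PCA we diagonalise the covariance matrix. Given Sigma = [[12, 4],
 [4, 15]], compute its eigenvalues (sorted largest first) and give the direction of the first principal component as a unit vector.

Step 1 — characteristic polynomial of 2×2 Sigma:
  det(Sigma - λI) = λ² - trace · λ + det = 0.
  trace = 12 + 15 = 27, det = 12·15 - (4)² = 164.
Step 2 — discriminant:
  Δ = trace² - 4·det = 729 - 656 = 73.
Step 3 — eigenvalues:
  λ = (trace ± √Δ)/2 = (27 ± 8.544)/2,
  λ_1 = 17.772,  λ_2 = 9.228.

Step 4 — unit eigenvector for λ_1: solve (Sigma - λ_1 I)v = 0. First row:
  (12 - 17.772)·v_x + (4)·v_y = 0, i.e. (-5.772)·v_x + (4)·v_y = 0,
  so v ∝ (b, λ_1 - a) = (4, 5.772) = u.
  ||u|| = √((4)² + (5.772)²) = √(49.316) ≈ 7.0225,
  v_1 = u/||u|| ≈ (0.5696, 0.8219) (||v_1|| = 1).

λ_1 = 17.772,  λ_2 = 9.228;  v_1 ≈ (0.5696, 0.8219)


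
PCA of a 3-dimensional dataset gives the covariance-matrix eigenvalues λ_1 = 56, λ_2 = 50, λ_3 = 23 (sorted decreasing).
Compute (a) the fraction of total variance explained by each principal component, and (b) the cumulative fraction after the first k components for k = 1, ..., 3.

Step 1 — total variance = trace(Sigma) = Σ λ_i = 56 + 50 + 23 = 129.

Step 2 — fraction explained by component i = λ_i / Σ λ:
  PC1: 56/129 = 0.4341
  PC2: 50/129 = 0.3876
  PC3: 23/129 = 0.1783

Step 3 — cumulative fraction after k components = (λ_1 + ... + λ_k) / Σ λ:
  k = 1: 56/129 = 0.4341
  k = 2: (56 + 50)/129 = 106/129 = 0.8217
  k = 3: (56 + 50 + 23)/129 = 129/129 = 1

Summary (fraction, with percent):

explained: PC1 0.4341 (43.41%), PC2 0.3876 (38.76%), PC3 0.1783 (17.83%);  cumulative: 0.4341, 0.8217, 1


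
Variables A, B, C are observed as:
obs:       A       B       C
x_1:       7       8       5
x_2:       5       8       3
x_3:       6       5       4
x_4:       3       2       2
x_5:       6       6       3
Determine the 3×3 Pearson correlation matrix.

Step 1 — column means:
  mean(A) = (7 + 5 + 6 + 3 + 6) / 5 = 27/5 = 5.4
  mean(B) = (8 + 8 + 5 + 2 + 6) / 5 = 29/5 = 5.8
  mean(C) = (5 + 3 + 4 + 2 + 3) / 5 = 17/5 = 3.4

Step 2 — sample variances and covariances s[i,j] = (1/(n-1)) · Σ_k (x_{k,i} - mean_i) · (x_{k,j} - mean_j), with n-1 = 4:
  s[A,A] = ((1.6)·(1.6) + (-0.4)·(-0.4) + (0.6)·(0.6) + (-2.4)·(-2.4) + (0.6)·(0.6)) / 4 = 9.2/4 = 2.3
  s[A,B] = ((1.6)·(2.2) + (-0.4)·(2.2) + (0.6)·(-0.8) + (-2.4)·(-3.8) + (0.6)·(0.2)) / 4 = 11.4/4 = 2.85
  s[A,C] = ((1.6)·(1.6) + (-0.4)·(-0.4) + (0.6)·(0.6) + (-2.4)·(-1.4) + (0.6)·(-0.4)) / 4 = 6.2/4 = 1.55
  s[B,B] = ((2.2)·(2.2) + (2.2)·(2.2) + (-0.8)·(-0.8) + (-3.8)·(-3.8) + (0.2)·(0.2)) / 4 = 24.8/4 = 6.2
  s[B,C] = ((2.2)·(1.6) + (2.2)·(-0.4) + (-0.8)·(0.6) + (-3.8)·(-1.4) + (0.2)·(-0.4)) / 4 = 7.4/4 = 1.85
  s[C,C] = ((1.6)·(1.6) + (-0.4)·(-0.4) + (0.6)·(0.6) + (-1.4)·(-1.4) + (-0.4)·(-0.4)) / 4 = 5.2/4 = 1.3
  Sample standard deviations s_i = √(s[i,i]):
  s(A) = √(2.3) = 1.5166
  s(B) = √(6.2) = 2.49
  s(C) = √(1.3) = 1.1402

Step 3 — r_{ij} = s_{ij} / (s_i · s_j):
  r[A,A] = 1 (diagonal).
  r[A,B] = 2.85 / (1.5166 · 2.49) = 2.85 / 3.7762 = 0.7547
  r[A,C] = 1.55 / (1.5166 · 1.1402) = 1.55 / 1.7292 = 0.8964
  r[B,B] = 1 (diagonal).
  r[B,C] = 1.85 / (2.49 · 1.1402) = 1.85 / 2.839 = 0.6516
  r[C,C] = 1 (diagonal).

R is symmetric with unit diagonal. Assembling:

R = [[1, 0.7547, 0.8964],
 [0.7547, 1, 0.6516],
 [0.8964, 0.6516, 1]]


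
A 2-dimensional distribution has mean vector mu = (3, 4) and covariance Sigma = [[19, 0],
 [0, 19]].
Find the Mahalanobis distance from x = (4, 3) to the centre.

Step 1 — centre the observation: (x - mu) = (1, -1).

Step 2 — invert Sigma. det(Sigma) = 19·19 - (0)² = 361.
  Sigma^{-1} = (1/det) · [[d, -b], [-b, a]] = [[0.0526, 0],
 [0, 0.0526]].

Step 3 — form the quadratic (x - mu)^T · Sigma^{-1} · (x - mu):
  Sigma^{-1} · (x - mu) = (0.0526, -0.0526).
  (x - mu)^T · [Sigma^{-1} · (x - mu)] = (1)·(0.0526) + (-1)·(-0.0526) = 0.1053.

Step 4 — take square root: d = √(0.1053) ≈ 0.3244.

d(x, mu) = √(0.1053) ≈ 0.3244


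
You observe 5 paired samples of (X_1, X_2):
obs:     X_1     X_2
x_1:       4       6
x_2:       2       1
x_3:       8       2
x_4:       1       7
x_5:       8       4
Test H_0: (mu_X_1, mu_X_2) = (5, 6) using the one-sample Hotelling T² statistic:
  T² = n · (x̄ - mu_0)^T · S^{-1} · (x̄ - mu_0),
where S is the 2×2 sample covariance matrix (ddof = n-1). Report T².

Step 1 — sample mean vector:
  mean(X_1) = (4 + 2 + 8 + 1 + 8) / 5 = 23/5 = 4.6
  mean(X_2) = (6 + 1 + 2 + 7 + 4) / 5 = 20/5 = 4
  x̄ = (4.6, 4),  deviation x̄ - mu_0 = (4.6, 4) - (5, 6) = (-0.4, -2).

Step 2 — sample covariance matrix, S[i,j] = (1/(n-1)) · Σ_k (x_{k,i} - mean_i) · (x_{k,j} - mean_j), divisor n-1 = 4:
  S[X_1,X_1] = ((-0.6)·(-0.6) + (-2.6)·(-2.6) + (3.4)·(3.4) + (-3.6)·(-3.6) + (3.4)·(3.4)) / 4 = 43.2/4 = 10.8
  S[X_1,X_2] = ((-0.6)·(2) + (-2.6)·(-3) + (3.4)·(-2) + (-3.6)·(3) + (3.4)·(0)) / 4 = -11/4 = -2.75
  S[X_2,X_2] = ((2)·(2) + (-3)·(-3) + (-2)·(-2) + (3)·(3) + (0)·(0)) / 4 = 26/4 = 6.5
  S = [[10.8, -2.75],
 [-2.75, 6.5]].

Step 3 — invert S. det(S) = 10.8·6.5 - (-2.75)² = 62.6375.
  S^{-1} = (1/det) · [[d, -b], [-b, a]] = [[0.1038, 0.0439],
 [0.0439, 0.1724]].

Step 4 — quadratic form (x̄ - mu_0)^T · S^{-1} · (x̄ - mu_0):
  S^{-1} · (x̄ - mu_0) = (-0.1293, -0.3624),
  (x̄ - mu_0)^T · [...] = (-0.4)·(-0.1293) + (-2)·(-0.3624) = 0.7765.

Step 5 — scale by n: T² = 5 · 0.7765 = 3.8827.

T² ≈ 3.8827


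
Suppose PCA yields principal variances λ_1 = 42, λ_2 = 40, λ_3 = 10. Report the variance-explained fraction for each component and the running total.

Step 1 — total variance = trace(Sigma) = Σ λ_i = 42 + 40 + 10 = 92.

Step 2 — fraction explained by component i = λ_i / Σ λ:
  PC1: 42/92 = 0.4565
  PC2: 40/92 = 0.4348
  PC3: 10/92 = 0.1087

Step 3 — cumulative fraction after k components = (λ_1 + ... + λ_k) / Σ λ:
  k = 1: 42/92 = 0.4565
  k = 2: (42 + 40)/92 = 82/92 = 0.8913
  k = 3: (42 + 40 + 10)/92 = 92/92 = 1

Summary (fraction, with percent):

explained: PC1 0.4565 (45.65%), PC2 0.4348 (43.48%), PC3 0.1087 (10.87%);  cumulative: 0.4565, 0.8913, 1


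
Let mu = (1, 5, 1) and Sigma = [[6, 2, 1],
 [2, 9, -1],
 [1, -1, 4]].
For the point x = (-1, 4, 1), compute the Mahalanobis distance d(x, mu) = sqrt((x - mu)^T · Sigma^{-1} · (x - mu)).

Step 1 — centre the observation: (x - mu) = (-2, -1, 0).

Step 2 — invert Sigma (cofactor / det for 3×3, or solve directly):
  Sigma^{-1} = [[0.1934, -0.0497, -0.0608],
 [-0.0497, 0.1271, 0.0442],
 [-0.0608, 0.0442, 0.2762]].

Step 3 — form the quadratic (x - mu)^T · Sigma^{-1} · (x - mu):
  Sigma^{-1} · (x - mu) = (-0.337, -0.0276, 0.0773).
  (x - mu)^T · [Sigma^{-1} · (x - mu)] = (-2)·(-0.337) + (-1)·(-0.0276) + (0)·(0.0773) = 0.7017.

Step 4 — take square root: d = √(0.7017) ≈ 0.8376.

d(x, mu) = √(0.7017) ≈ 0.8376


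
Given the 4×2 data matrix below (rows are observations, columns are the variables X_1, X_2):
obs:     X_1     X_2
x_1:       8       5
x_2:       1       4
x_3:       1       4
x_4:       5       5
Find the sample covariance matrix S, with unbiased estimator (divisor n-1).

Step 1 — column means:
  mean(X_1) = (8 + 1 + 1 + 5) / 4 = 15/4 = 3.75
  mean(X_2) = (5 + 4 + 4 + 5) / 4 = 18/4 = 4.5

Step 2 — sample covariance S[i,j] = (1/(n-1)) · Σ_k (x_{k,i} - mean_i) · (x_{k,j} - mean_j), with n-1 = 3.
  S[X_1,X_1] = ((4.25)·(4.25) + (-2.75)·(-2.75) + (-2.75)·(-2.75) + (1.25)·(1.25)) / 3 = 34.75/3 = 11.5833
  S[X_1,X_2] = ((4.25)·(0.5) + (-2.75)·(-0.5) + (-2.75)·(-0.5) + (1.25)·(0.5)) / 3 = 5.5/3 = 1.8333
  S[X_2,X_2] = ((0.5)·(0.5) + (-0.5)·(-0.5) + (-0.5)·(-0.5) + (0.5)·(0.5)) / 3 = 1/3 = 0.3333

S is symmetric (S[j,i] = S[i,j]). Assembling:

S = [[11.5833, 1.8333],
 [1.8333, 0.3333]]


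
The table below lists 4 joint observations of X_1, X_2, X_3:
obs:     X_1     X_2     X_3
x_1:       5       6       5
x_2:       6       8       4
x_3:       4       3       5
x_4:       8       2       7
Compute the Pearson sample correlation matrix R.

Step 1 — column means:
  mean(X_1) = (5 + 6 + 4 + 8) / 4 = 23/4 = 5.75
  mean(X_2) = (6 + 8 + 3 + 2) / 4 = 19/4 = 4.75
  mean(X_3) = (5 + 4 + 5 + 7) / 4 = 21/4 = 5.25

Step 2 — sample variances and covariances s[i,j] = (1/(n-1)) · Σ_k (x_{k,i} - mean_i) · (x_{k,j} - mean_j), with n-1 = 3:
  s[X_1,X_1] = ((-0.75)·(-0.75) + (0.25)·(0.25) + (-1.75)·(-1.75) + (2.25)·(2.25)) / 3 = 8.75/3 = 2.9167
  s[X_1,X_2] = ((-0.75)·(1.25) + (0.25)·(3.25) + (-1.75)·(-1.75) + (2.25)·(-2.75)) / 3 = -3.25/3 = -1.0833
  s[X_1,X_3] = ((-0.75)·(-0.25) + (0.25)·(-1.25) + (-1.75)·(-0.25) + (2.25)·(1.75)) / 3 = 4.25/3 = 1.4167
  s[X_2,X_2] = ((1.25)·(1.25) + (3.25)·(3.25) + (-1.75)·(-1.75) + (-2.75)·(-2.75)) / 3 = 22.75/3 = 7.5833
  s[X_2,X_3] = ((1.25)·(-0.25) + (3.25)·(-1.25) + (-1.75)·(-0.25) + (-2.75)·(1.75)) / 3 = -8.75/3 = -2.9167
  s[X_3,X_3] = ((-0.25)·(-0.25) + (-1.25)·(-1.25) + (-0.25)·(-0.25) + (1.75)·(1.75)) / 3 = 4.75/3 = 1.5833
  Sample standard deviations s_i = √(s[i,i]):
  s(X_1) = √(2.9167) = 1.7078
  s(X_2) = √(7.5833) = 2.7538
  s(X_3) = √(1.5833) = 1.2583

Step 3 — r_{ij} = s_{ij} / (s_i · s_j):
  r[X_1,X_1] = 1 (diagonal).
  r[X_1,X_2] = -1.0833 / (1.7078 · 2.7538) = -1.0833 / 4.703 = -0.2304
  r[X_1,X_3] = 1.4167 / (1.7078 · 1.2583) = 1.4167 / 2.149 = 0.6592
  r[X_2,X_2] = 1 (diagonal).
  r[X_2,X_3] = -2.9167 / (2.7538 · 1.2583) = -2.9167 / 3.4651 = -0.8417
  r[X_3,X_3] = 1 (diagonal).

R is symmetric with unit diagonal. Assembling:

R = [[1, -0.2304, 0.6592],
 [-0.2304, 1, -0.8417],
 [0.6592, -0.8417, 1]]
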